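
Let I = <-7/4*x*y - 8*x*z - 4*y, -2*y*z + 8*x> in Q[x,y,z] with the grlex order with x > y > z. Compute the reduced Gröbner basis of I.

G = {x*z**2 + 7/8*x**2 + 2*x, x*y + 32/7*x*z + 16/7*y, y*z - 4*x}

The reduced Gröbner basis is the canonical form of the ideal for this ordering.

f_1 = -7/4*x*y - 8*x*z - 4*y, LT = x*y.
f_2 = -2*y*z + 8*x, LT = y*z.

S(f_1,f_2): lcm = x*y*z. S = 32/7*x*z**2 + 4*x**2 + 16/7*y*z.
  leading term x*z**2: no divisor's leading term divides it; move 32/7*x*z**2 to the remainder.
  leading term x**2: no divisor's leading term divides it; move 4*x**2 to the remainder.
  leading term y*z: subtract (-8/7)·f_2 from 16/7*y*z → 64/7*x
  leading term x: no divisor's leading term divides it; move 64/7*x to the remainder.
  remainder 32/7*x*z**2 + 4*x**2 + 64/7*x ≠ 0; add g_3 = 32/7*x*z**2 + 4*x**2 + 64/7*x to the basis.

The other S-polynomials (S(f_1,g_3), S(f_2,g_3)) all reduce to 0 modulo the current basis, so we have a Gröbner basis.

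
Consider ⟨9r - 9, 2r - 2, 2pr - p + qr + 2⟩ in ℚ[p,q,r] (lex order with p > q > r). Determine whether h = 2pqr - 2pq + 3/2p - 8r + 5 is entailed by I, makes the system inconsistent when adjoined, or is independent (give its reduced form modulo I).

First compute the reduced Gröbner basis of I by Buchberger's algorithm.
f_1 = 9r - 9, LT = r.
f_2 = 2r - 2, LT = r.
f_3 = 2pr - p + qr + 2, LT = pr.

S(f_1,f_3): lcm = pr. S = -½p - ½qr - 1.
  reduce S modulo (f_1, f_2, f_3):
  remainder -½p - ½q - 1 ≠ 0; add k_4 = -½p - ½q - 1 to the basis.

The other S-polynomials (S(f_1,f_2), S(f_2,f_3), S(f_1,k_4), S(f_2,k_4), S(f_3,k_4)) all reduce to 0 modulo the current basis, so we have a Gröbner basis.
Inter-reduce: drop elements whose leading term is divisible by another's, tail-reduce, and make monic.
Reduced Gröbner basis: {p + q + 2, r - 1}.
Label its elements g_1 = p + q + 2, g_2 = r - 1.

Reduce h = 2pqr - 2pq + 3/2p - 8r + 5 modulo G:
  leading term pqr: subtract (2qr)·g_1 from 2pqr - 2pq + 3/2p - 8r + 5 → -2pq + 3/2p - 2q²r - 4qr - 8r + 5
  leading term pq: subtract (-2q)·g_1 from -2pq + 3/2p - 2q²r - 4qr - 8r + 5 → 3/2p - 2q²r + 2q² - 4qr + 4q - 8r + 5
  leading term p: subtract (3/2)·g_1 from 3/2p - 2q²r + 2q² - 4qr + 4q - 8r + 5 → -2q²r + 2q² - 4qr + 5/2q - 8r + 2
  leading term q²r: subtract (-2q²)·g_2 from -2q²r + 2q² - 4qr + 5/2q - 8r + 2 → -4qr + 5/2q - 8r + 2
  leading term qr: subtract (-4q)·g_2 from -4qr + 5/2q - 8r + 2 → -3/2q - 8r + 2
  leading term q: no divisor's leading term divides it; move -3/2q to the remainder.
  leading term r: subtract (-8)·g_2 from -8r + 2 → -6
  leading term 1: no divisor's leading term divides it; move -6 to the remainder.
  normal form = -3/2q - 6.
The normal form is nonzero, so h ∉ I. Since h minus its normal form lies in I, I + (h) = I + (n) where n = -3/2q - 6; decide whether this ideal is the whole ring.
Run Buchberger on G together with n (pairs among the g_i already reduce to 0 since G is a Gröbner basis):
g_1 = p + q + 2, LT = p.
g_2 = r - 1, LT = r.
n = -3/2q - 6, LT = q.

The S-polynomials (S(g_1,g_2), S(g_1,n), S(g_2,n)) all reduce to 0 modulo the current basis, so we have a Gröbner basis.
Inter-reduce: drop elements whose leading term is divisible by another's, tail-reduce, and make monic.
Reduced Gröbner basis: {p - 2, q + 4, r - 1}.
The reduced Gröbner basis of I + (h) is {p - 2, q + 4, r - 1} ≠ {1}, a proper ideal, so the enlarged system stays consistent: h is independent of I, with normal form -3/2q - 6.

2pqr - 2pq + 3/2p - 8r + 5 is independent of I; its normal form modulo I is -3/2q - 6.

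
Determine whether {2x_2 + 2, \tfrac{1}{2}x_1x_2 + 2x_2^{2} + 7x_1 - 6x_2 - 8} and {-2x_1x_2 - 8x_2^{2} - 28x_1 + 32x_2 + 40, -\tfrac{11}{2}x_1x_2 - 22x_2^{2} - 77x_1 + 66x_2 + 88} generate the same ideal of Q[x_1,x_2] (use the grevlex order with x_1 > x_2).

Yes, the ideals are equal.

Since reduced Gröbner bases are canonical representatives of ideals under a given ordering, it suffices to compute and compare them.
Buchberger on the first generating set:
f_1 = 2x_2 + 2, LT = x_2.
f_2 = \tfrac{1}{2}x_1x_2 + 2x_2^{2} + 7x_1 - 6x_2 - 8, LT = x_1x_2.

S(f_1,f_2): lcm = x_1x_2. S = -4x_2^{2} - 13x_1 + 12x_2 + 16.
  reduce S modulo (f_1, f_2):
  remainder -13x_1 ≠ 0; add g_3 = -13x_1 to the basis.

The other S-polynomials (S(f_1,g_3), S(f_2,g_3)) all reduce to 0 modulo the current basis, so we have a Gröbner basis.
Inter-reduce: drop elements whose leading term is divisible by another's, tail-reduce, and make monic.
Reduced Gröbner basis: {x_1, x_2 + 1}.

Buchberger on the second generating set:
h_1 = -2x_1x_2 - 8x_2^{2} - 28x_1 + 32x_2 + 40, LT = x_1x_2.
h_2 = -\tfrac{11}{2}x_1x_2 - 22x_2^{2} - 77x_1 + 66x_2 + 88, LT = x_1x_2.

S(h_1,h_2): lcm = x_1x_2. S = -4x_2 - 4.
  reduce S modulo (h_1, h_2):
  remainder -4x_2 - 4 ≠ 0; add k_3 = -4x_2 - 4 to the basis.

S(h_1,k_3): lcm = x_1x_2. S = 4x_2^{2} + 13x_1 - 16x_2 - 20.
  reduce S modulo (h_1, h_2, k_3):
  remainder 13x_1 ≠ 0; add k_4 = 13x_1 to the basis.

The other S-polynomials (S(h_2,k_3), S(h_1,k_4), S(h_2,k_4), S(k_3,k_4)) all reduce to 0 modulo the current basis, so we have a Gröbner basis.
Inter-reduce: drop elements whose leading term is divisible by another's, tail-reduce, and make monic.
Reduced Gröbner basis: {x_1, x_2 + 1}.

Same reduced basis, so the two generating sets span the same ideal.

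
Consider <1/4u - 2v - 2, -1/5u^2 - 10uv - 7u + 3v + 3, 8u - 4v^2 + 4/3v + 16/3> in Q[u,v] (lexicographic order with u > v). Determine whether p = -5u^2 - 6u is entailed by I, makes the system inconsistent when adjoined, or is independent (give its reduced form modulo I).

-5u^2 - 6u lies in I (it reduces to 0).

First compute the reduced Gröbner basis of I by Buchberger's algorithm.
f_1 = 1/4u - 2v - 2, LT = u.
f_2 = -1/5u^2 - 10uv - 7u + 3v + 3, LT = u^2.
f_3 = 8u - 4v^2 + 4/3v + 16/3, LT = u.

S(f_1,f_2): lcm = u^2. S = -58uv - 43u + 15v + 15.
  leading term uv: subtract (-232v)·f_1 from -58uv - 43u + 15v + 15 → -43u - 464v^2 - 449v + 15
  leading term u: subtract (-172)·f_1 from -43u - 464v^2 - 449v + 15 → -464v^2 - 793v - 329
  leading term v^2: no divisor's leading term divides it; move -464v^2 to the remainder.
  leading term v: no divisor's leading term divides it; move -793v to the remainder.
  leading term 1: no divisor's leading term divides it; move -329 to the remainder.
  remainder -464v^2 - 793v - 329 ≠ 0; add h_4 = -464v^2 - 793v - 329 to the basis.

S(f_1,f_3): lcm = u. S = 1/2v^2 - 49/6v - 26/3.
  leading term v^2: subtract (-1/928)·h_4 from 1/2v^2 - 49/6v - 26/3 → -25115/2784v - 25115/2784
  leading term v: no divisor's leading term divides it; move -25115/2784v to the remainder.
  leading term 1: no divisor's leading term divides it; move -25115/2784 to the remainder.
  remainder -25115/2784v - 25115/2784 ≠ 0; add h_5 = -25115/2784v - 25115/2784 to the basis.

The other S-polynomials (S(f_2,f_3), S(f_1,h_4), S(f_2,h_4), S(f_3,h_4), S(f_1,h_5), S(f_2,h_5), S(f_3,h_5), S(h_4,h_5)) all reduce to 0 modulo the current basis, so we have a Gröbner basis.
Inter-reduce: drop elements whose leading term is divisible by another's, tail-reduce, and make monic.
Reduced Gröbner basis: {u, v + 1}.
Label its elements g_1 = u, g_2 = v + 1.

Reduce p = -5u^2 - 6u modulo G:
  leading term u^2: subtract (-5u)·g_1 from -5u^2 - 6u → -6u
  leading term u: subtract (-6)·g_1 from -6u → 0
  normal form = 0.
Since the normal form is 0, p ∈ I.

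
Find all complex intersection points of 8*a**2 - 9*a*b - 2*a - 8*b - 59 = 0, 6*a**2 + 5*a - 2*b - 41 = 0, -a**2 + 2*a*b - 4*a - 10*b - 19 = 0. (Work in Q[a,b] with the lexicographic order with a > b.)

{(-3, -1)}

Compute a lex Gröbner basis by Buchberger's algorithm.
f_1 = 8*a**2 - 9*a*b - 2*a - 8*b - 59, LT = a**2.
f_2 = 6*a**2 + 5*a - 2*b - 41, LT = a**2.
f_3 = -a**2 + 2*a*b - 4*a - 10*b - 19, LT = a**2.

S(f_1,f_2): lcm = a**2. S = -9/8*a*b - 13/12*a - 2/3*b - 13/24.
  leading term a*b: no divisor's leading term divides it; move -9/8*a*b to the remainder.
  leading term a: no divisor's leading term divides it; move -13/12*a to the remainder.
  leading term b: no divisor's leading term divides it; move -2/3*b to the remainder.
  leading term 1: no divisor's leading term divides it; move -13/24 to the remainder.
  remainder -9/8*a*b - 13/12*a - 2/3*b - 13/24 ≠ 0; add h_4 = -9/8*a*b - 13/12*a - 2/3*b - 13/24 to the basis.

S(f_1,f_3): lcm = a**2. S = 7/8*a*b - 17/4*a - 11*b - 211/8.
  leading term a*b: subtract (-7/9)·h_4 from 7/8*a*b - 17/4*a - 11*b - 211/8 → -275/54*a - 311/27*b - 1447/54
  leading term a: no divisor's leading term divides it; move -275/54*a to the remainder.
  leading term b: no divisor's leading term divides it; move -311/27*b to the remainder.
  leading term 1: no divisor's leading term divides it; move -1447/54 to the remainder.
  remainder -275/54*a - 311/27*b - 1447/54 ≠ 0; add h_5 = -275/54*a - 311/27*b - 1447/54 to the basis.

S(f_1,h_4): lcm = a**2*b. S = -26/27*a**2 - 9/8*a*b**2 - 91/108*a*b - 13/27*a - b**2 - 59/8*b.
  leading term a**2: subtract (-13/108)·f_1 from -26/27*a**2 - 9/8*a*b**2 - 91/108*a*b - 13/27*a - b**2 - 59/8*b → -9/8*a*b**2 - 52/27*a*b - 13/18*a - b**2 - 1801/216*b - 767/108
  leading term a*b**2: subtract (b)·h_4 from -9/8*a*b**2 - 52/27*a*b - 13/18*a - b**2 - 1801/216*b - 767/108 → -91/108*a*b - 13/18*a - 1/3*b**2 - 421/54*b - 767/108
  leading term a*b: subtract (182/243)·h_4 from -91/108*a*b - 13/18*a - 1/3*b**2 - 421/54*b - 767/108 → 65/729*a - 1/3*b**2 - 10639/1458*b - 9763/1458
  leading term a: subtract (-26/1485)·h_5 from 65/729*a - 1/3*b**2 - 10639/1458*b - 9763/1458 → -1/3*b**2 - 22271/2970*b - 21281/2970
  leading term b**2: no divisor's leading term divides it; move -1/3*b**2 to the remainder.
  leading term b: no divisor's leading term divides it; move -22271/2970*b to the remainder.
  leading term 1: no divisor's leading term divides it; move -21281/2970 to the remainder.
  remainder -1/3*b**2 - 22271/2970*b - 21281/2970 ≠ 0; add h_6 = -1/3*b**2 - 22271/2970*b - 21281/2970 to the basis.

S(f_3,h_4): lcm = a**2*b. S = -26/27*a**2 - 2*a*b**2 + 92/27*a*b - 13/27*a + 10*b**2 + 19*b.
  leading term a**2: subtract (-13/108)·f_1 from -26/27*a**2 - 2*a*b**2 + 92/27*a*b - 13/27*a + 10*b**2 + 19*b → -2*a*b**2 + 251/108*a*b - 13/18*a + 10*b**2 + 487/27*b - 767/108
  leading term a*b**2: subtract (16/9*b)·h_4 from -2*a*b**2 + 251/108*a*b - 13/18*a + 10*b**2 + 487/27*b - 767/108 → 17/4*a*b - 13/18*a + 302/27*b**2 + 19*b - 767/108
  leading term a*b: subtract (-34/9)·h_4 from 17/4*a*b - 13/18*a + 302/27*b**2 + 19*b - 767/108 → -130/27*a + 302/27*b**2 + 445/27*b - 247/27
  leading term a: subtract (52/55)·h_5 from -130/27*a + 302/27*b**2 + 445/27*b - 247/27 → 302/27*b**2 + 13549/495*b + 24037/1485
  leading term b**2: subtract (-302/9)·h_6 from 302/27*b**2 + 13549/495*b + 24037/1485 → -2997098/13365*b - 2997098/13365
  leading term b: no divisor's leading term divides it; move -2997098/13365*b to the remainder.
  leading term 1: no divisor's leading term divides it; move -2997098/13365 to the remainder.
  remainder -2997098/13365*b - 2997098/13365 ≠ 0; add h_7 = -2997098/13365*b - 2997098/13365 to the basis.

The other S-polynomials (S(f_2,f_3), S(f_2,h_4), S(f_1,h_5), S(f_2,h_5), S(f_3,h_5), S(h_4,h_5), S(f_1,h_6), S(f_2,h_6), S(f_3,h_6), S(h_4,h_6), S(h_5,h_6), S(f_1,h_7), S(f_2,h_7), S(f_3,h_7), S(h_4,h_7), S(h_5,h_7), S(h_6,h_7)) all reduce to 0 modulo the current basis, so we have a Gröbner basis.
Inter-reduce: drop elements whose leading term is divisible by another's, tail-reduce, and make monic.
Reduced Gröbner basis: {a + 3, b + 1}.

The lex basis is triangular: the last element involves only b. Solving b + 1 = 0 gives b ∈ {-1}; substituting each value into the earlier elements determines the remaining variables.
  b = -1: the earlier basis element becomes a + 3 = 0, giving a = -3 — point (-3, -1).
Substituting each solution back into the original system confirms all equations vanish.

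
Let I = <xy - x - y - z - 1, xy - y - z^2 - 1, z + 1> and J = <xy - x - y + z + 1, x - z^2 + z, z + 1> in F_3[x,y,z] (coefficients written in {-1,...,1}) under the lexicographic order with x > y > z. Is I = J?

Yes, the ideals are equal.

For a fixed monomial order, each ideal has a unique reduced Gröbner basis; comparing bases decides equality.
Buchberger on the first generating set:
f_1 = xy - x - y - z - 1, LT = xy.
f_2 = xy - y - z^2 - 1, LT = xy.
f_3 = z + 1, LT = z.

S(f_1,f_2): lcm = xy. S = -x + z^2 - z.
  reduce S modulo (f_1, f_2, f_3):
  remainder -x - 1 ≠ 0; add g_4 = -x - 1 to the basis.

S(f_1,g_4): lcm = xy. S = -x + y - z - 1.
  reduce S modulo (f_1, f_2, f_3, g_4):
  remainder y + 1 ≠ 0; add g_5 = y + 1 to the basis.

The other S-polynomials (S(f_1,f_3), S(f_2,f_3), S(f_2,g_4), S(f_3,g_4), S(f_1,g_5), S(f_2,g_5), S(f_3,g_5), S(g_4,g_5)) all reduce to 0 modulo the current basis, so we have a Gröbner basis.
Inter-reduce: drop elements whose leading term is divisible by another's, tail-reduce, and make monic.
Reduced Gröbner basis: {x + 1, y + 1, z + 1}.

Buchberger on the second generating set:
h_1 = xy - x - y + z + 1, LT = xy.
h_2 = x - z^2 + z, LT = x.
h_3 = z + 1, LT = z.

S(h_1,h_2): lcm = xy. S = -x + yz^2 - yz - y + z + 1.
  reduce S modulo (h_1, h_2, h_3):
  remainder y + 1 ≠ 0; add k_4 = y + 1 to the basis.

The other S-polynomials (S(h_1,h_3), S(h_2,h_3), S(h_1,k_4), S(h_2,k_4), S(h_3,k_4)) all reduce to 0 modulo the current basis, so we have a Gröbner basis.
Inter-reduce: drop elements whose leading term is divisible by another's, tail-reduce, and make monic.
Reduced Gröbner basis: {x + 1, y + 1, z + 1}.

These coincide, so the ideals are equal.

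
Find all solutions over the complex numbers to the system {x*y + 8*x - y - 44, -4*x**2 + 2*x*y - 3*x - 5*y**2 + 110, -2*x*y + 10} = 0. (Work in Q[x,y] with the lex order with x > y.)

Compute a lex Gröbner basis by Buchberger's algorithm.
f_1 = x*y + 8*x - y - 44, LT = x*y.
f_2 = -4*x**2 + 2*x*y - 3*x - 5*y**2 + 110, LT = x**2.
f_3 = -2*x*y + 10, LT = x*y.

S(f_1,f_2): lcm = x**2*y. S = 8*x**2 + 1/2*x*y**2 - 7/4*x*y - 44*x - 5/4*y**3 + 55/2*y.
  leading term x**2: subtract (-2)·f_2 from 8*x**2 + 1/2*x*y**2 - 7/4*x*y - 44*x - 5/4*y**3 + 55/2*y → 1/2*x*y**2 + 9/4*x*y - 50*x - 5/4*y**3 - 10*y**2 + 55/2*y + 220
  leading term x*y**2: subtract (1/2*y)·f_1 from 1/2*x*y**2 + 9/4*x*y - 50*x - 5/4*y**3 - 10*y**2 + 55/2*y + 220 → -7/4*x*y - 50*x - 5/4*y**3 - 19/2*y**2 + 99/2*y + 220
  leading term x*y: subtract (-7/4)·f_1 from -7/4*x*y - 50*x - 5/4*y**3 - 19/2*y**2 + 99/2*y + 220 → -36*x - 5/4*y**3 - 19/2*y**2 + 191/4*y + 143
  leading term x: no divisor's leading term divides it; move -36*x to the remainder.
  leading term y**3: no divisor's leading term divides it; move -5/4*y**3 to the remainder.
  leading term y**2: no divisor's leading term divides it; move -19/2*y**2 to the remainder.
  leading term y: no divisor's leading term divides it; move 191/4*y to the remainder.
  leading term 1: no divisor's leading term divides it; move 143 to the remainder.
  remainder -36*x - 5/4*y**3 - 19/2*y**2 + 191/4*y + 143 ≠ 0; add h_4 = -36*x - 5/4*y**3 - 19/2*y**2 + 191/4*y + 143 to the basis.

S(f_1,f_3): lcm = x*y. S = 8*x - y - 39.
  leading term x: subtract (-2/9)·h_4 from 8*x - y - 39 → -5/18*y**3 - 19/9*y**2 + 173/18*y - 65/9
  leading term y**3: no divisor's leading term divides it; move -5/18*y**3 to the remainder.
  leading term y**2: no divisor's leading term divides it; move -19/9*y**2 to the remainder.
  leading term y: no divisor's leading term divides it; move 173/18*y to the remainder.
  leading term 1: no divisor's leading term divides it; move -65/9 to the remainder.
  remainder -5/18*y**3 - 19/9*y**2 + 173/18*y - 65/9 ≠ 0; add h_5 = -5/18*y**3 - 19/9*y**2 + 173/18*y - 65/9 to the basis.

S(f_2,f_3): lcm = x**2*y. S = -1/2*x*y**2 + 3/4*x*y + 5*x + 5/4*y**3 - 55/2*y.
  leading term x*y**2: subtract (-1/2*y)·f_1 from -1/2*x*y**2 + 3/4*x*y + 5*x + 5/4*y**3 - 55/2*y → 19/4*x*y + 5*x + 5/4*y**3 - 1/2*y**2 - 99/2*y
  leading term x*y: subtract (19/4)·f_1 from 19/4*x*y + 5*x + 5/4*y**3 - 1/2*y**2 - 99/2*y → -33*x + 5/4*y**3 - 1/2*y**2 - 179/4*y + 209
  leading term x: subtract (11/12)·h_4 from -33*x + 5/4*y**3 - 1/2*y**2 - 179/4*y + 209 → 115/48*y**3 + 197/24*y**2 - 4249/48*y + 935/12
  leading term y**3: subtract (-69/8)·h_5 from 115/48*y**3 + 197/24*y**2 - 4249/48*y + 935/12 → -10*y**2 - 45/8*y + 125/8
  leading term y**2: no divisor's leading term divides it; move -10*y**2 to the remainder.
  leading term y: no divisor's leading term divides it; move -45/8*y to the remainder.
  leading term 1: no divisor's leading term divides it; move 125/8 to the remainder.
  remainder -10*y**2 - 45/8*y + 125/8 ≠ 0; add h_6 = -10*y**2 - 45/8*y + 125/8 to the basis.

S(f_1,h_4): lcm = x*y. S = 8*x - 5/144*y**4 - 19/72*y**3 + 191/144*y**2 + 107/36*y - 44.
  leading term x: subtract (-2/9)·h_4 from 8*x - 5/144*y**4 - 19/72*y**3 + 191/144*y**2 + 107/36*y - 44 → -5/144*y**4 - 13/24*y**3 - 113/144*y**2 + 163/12*y - 110/9
  leading term y**4: subtract (1/8*y)·h_5 from -5/144*y**4 - 13/24*y**3 - 113/144*y**2 + 163/12*y - 110/9 → -5/18*y**3 - 143/72*y**2 + 1043/72*y - 110/9
  leading term y**3: subtract (1)·h_5 from -5/18*y**3 - 143/72*y**2 + 1043/72*y - 110/9 → 1/8*y**2 + 39/8*y - 5
  leading term y**2: subtract (-1/80)·h_6 from 1/8*y**2 + 39/8*y - 5 → 615/128*y - 615/128
  leading term y: no divisor's leading term divides it; move 615/128*y to the remainder.
  leading term 1: no divisor's leading term divides it; move -615/128 to the remainder.
  remainder 615/128*y - 615/128 ≠ 0; add h_7 = 615/128*y - 615/128 to the basis.

The other S-polynomials (S(f_2,h_4), S(f_3,h_4), S(f_1,h_5), S(f_2,h_5), S(f_3,h_5), S(h_4,h_5), S(f_1,h_6), S(f_2,h_6), S(f_3,h_6), S(h_4,h_6), S(h_5,h_6), S(f_1,h_7), S(f_2,h_7), S(f_3,h_7), S(h_4,h_7), S(h_5,h_7), S(h_6,h_7)) all reduce to 0 modulo the current basis, so we have a Gröbner basis.
Inter-reduce: drop elements whose leading term is divisible by another's, tail-reduce, and make monic.
Reduced Gröbner basis: {x - 5, y - 1}.

The lex basis is triangular: the last element involves only y. Solving y - 1 = 0 gives y ∈ {1}; substituting each value into the earlier elements determines the remaining variables.
  y = 1: the earlier basis element becomes x - 5 = 0, giving x = 5 — point (5, 1).
Check: every point annihilates each of the original generators.

{(5, 1)}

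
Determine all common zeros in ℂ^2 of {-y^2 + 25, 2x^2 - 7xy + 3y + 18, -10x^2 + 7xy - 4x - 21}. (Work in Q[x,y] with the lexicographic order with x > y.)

Compute a lex Gröbner basis by Buchberger's algorithm.
f_1 = -y^2 + 25, LT = y^2.
f_2 = 2x^2 - 7xy + 3y + 18, LT = x^2.
f_3 = -10x^2 + 7xy - 4x - 21, LT = x^2.

S(f_2,f_3): lcm = x^2. S = -14/5xy - 2/5x + 3/2y + 69/10.
  leading term xy: no divisor's leading term divides it; move -14/5xy to the remainder.
  leading term x: no divisor's leading term divides it; move -2/5x to the remainder.
  leading term y: no divisor's leading term divides it; move 3/2y to the remainder.
  leading term 1: no divisor's leading term divides it; move 69/10 to the remainder.
  remainder -14/5xy - 2/5x + 3/2y + 69/10 ≠ 0; add h_4 = -14/5xy - 2/5x + 3/2y + 69/10 to the basis.

S(f_1,h_4): lcm = xy^2. S = -1/7xy - 25x + 15/28y^2 + 69/28y.
  leading term xy: subtract (5/98)·h_4 from -1/7xy - 25x + 15/28y^2 + 69/28y → -1224/49x + 15/28y^2 + 117/49y - 69/196
  leading term x: no divisor's leading term divides it; move -1224/49x to the remainder.
  leading term y^2: subtract (-15/28)·f_1 from 15/28y^2 + 117/49y - 69/196 → 117/49y + 639/49
  leading term y: no divisor's leading term divides it; move 117/49y to the remainder.
  leading term 1: no divisor's leading term divides it; move 639/49 to the remainder.
  remainder -1224/49x + 117/49y + 639/49 ≠ 0; add h_5 = -1224/49x + 117/49y + 639/49 to the basis.

S(f_2,h_4): lcm = x^2y. S = -1/7x^2 - 7/2xy^2 + 15/28xy + 69/28x + 3/2y^2 + 9y.
  leading term x^2: subtract (-1/14)·f_2 from -1/7x^2 - 7/2xy^2 + 15/28xy + 69/28x + 3/2y^2 + 9y → -7/2xy^2 + 1/28xy + 69/28x + 3/2y^2 + 129/14y + 9/7
  leading term xy^2: subtract (7/2x)·f_1 from -7/2xy^2 + 1/28xy + 69/28x + 3/2y^2 + 129/14y + 9/7 → 1/28xy - 2381/28x + 3/2y^2 + 129/14y + 9/7
  leading term xy: subtract (-5/392)·h_4 from 1/28xy - 2381/28x + 3/2y^2 + 129/14y + 9/7 → -4167/49x + 3/2y^2 + 7239/784y + 1077/784
  leading term x: subtract (463/136)·h_5 from -4167/49x + 3/2y^2 + 7239/784y + 1077/784 → 3/2y^2 + 2103/1904y - 81915/1904
  leading term y^2: subtract (-3/2)·f_1 from 3/2y^2 + 2103/1904y - 81915/1904 → 2103/1904y - 10515/1904
  leading term y: no divisor's leading term divides it; move 2103/1904y to the remainder.
  leading term 1: no divisor's leading term divides it; move -10515/1904 to the remainder.
  remainder 2103/1904y - 10515/1904 ≠ 0; add h_6 = 2103/1904y - 10515/1904 to the basis.

The other S-polynomials (S(f_1,f_2), S(f_1,f_3), S(f_3,h_4), S(f_1,h_5), S(f_2,h_5), S(f_3,h_5), S(h_4,h_5), S(f_1,h_6), S(f_2,h_6), S(f_3,h_6), S(h_4,h_6), S(h_5,h_6)) all reduce to 0 modulo the current basis, so we have a Gröbner basis.
Inter-reduce: drop elements whose leading term is divisible by another's, tail-reduce, and make monic.
Reduced Gröbner basis: {x - 1, y - 5}.

Since the basis is lex-ordered, y - 5 is univariate in y. Its roots are {5}. Back-substituting each root into the other basis elements fixes the other coordinates.
  y = 5: the earlier basis element becomes x - 1 = 0, giving x = 1 — point (1, 5).
Substituting each solution back into the original system confirms all equations vanish.
A lex Gröbner basis triangularizes the system, enabling back-substitution.

{(1, 5)}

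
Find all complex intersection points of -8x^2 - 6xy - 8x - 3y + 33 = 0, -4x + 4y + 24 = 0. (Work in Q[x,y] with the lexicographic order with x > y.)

{(-17/14, -101/14), (3, -3)}

Compute a lex Gröbner basis by Buchberger's algorithm.
f_1 = -8x^2 - 6xy - 8x - 3y + 33, LT = x^2.
f_2 = -4x + 4y + 24, LT = x.

S(f_1,f_2): lcm = x^2. S = 7/4xy + 7x + 3/8y - 33/8.
  leading term xy: subtract (-7/16y)·f_2 from 7/4xy + 7x + 3/8y - 33/8 → 7x + 7/4y^2 + 87/8y - 33/8
  leading term x: subtract (-7/4)·f_2 from 7x + 7/4y^2 + 87/8y - 33/8 → 7/4y^2 + 143/8y + 303/8
  leading term y^2: no divisor's leading term divides it; move 7/4y^2 to the remainder.
  leading term y: no divisor's leading term divides it; move 143/8y to the remainder.
  leading term 1: no divisor's leading term divides it; move 303/8 to the remainder.
  remainder 7/4y^2 + 143/8y + 303/8 ≠ 0; add h_3 = 7/4y^2 + 143/8y + 303/8 to the basis.

The other S-polynomials (S(f_1,h_3), S(f_2,h_3)) all reduce to 0 modulo the current basis, so we have a Gröbner basis.
Inter-reduce: drop elements whose leading term is divisible by another's, tail-reduce, and make monic.
Reduced Gröbner basis: {x - y - 6, y^2 + 143/14y + 303/14}.

The lex basis is triangular: the last element involves only y. Solving y^2 + 143/14y + 303/14 = 0 gives y ∈ {-101/14, -3}; substituting each value into the earlier elements determines the remaining variables.
  y = -101/14: the earlier basis element becomes x + 17/14 = 0, giving x = -17/14 — point (-17/14, -101/14).
  y = -3: the earlier basis element becomes x - 3 = 0, giving x = 3 — point (3, -3).
Each listed point satisfies every original equation (direct substitution).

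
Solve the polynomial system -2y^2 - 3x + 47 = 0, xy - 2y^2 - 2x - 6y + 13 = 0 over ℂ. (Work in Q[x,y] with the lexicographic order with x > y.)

Compute a lex Gröbner basis by Buchberger's algorithm.
f_1 = -3x - 2y^2 + 47, LT = x.
f_2 = xy - 2x - 2y^2 - 6y + 13, LT = xy.

S(f_1,f_2): lcm = xy. S = 2x + 2/3y^3 + 2y^2 - 29/3y - 13.
  leading term x: subtract (-2/3)·f_1 from 2x + 2/3y^3 + 2y^2 - 29/3y - 13 → 2/3y^3 + 2/3y^2 - 29/3y + 55/3
  leading term y^3: no divisor's leading term divides it; move 2/3y^3 to the remainder.
  leading term y^2: no divisor's leading term divides it; move 2/3y^2 to the remainder.
  leading term y: no divisor's leading term divides it; move -29/3y to the remainder.
  leading term 1: no divisor's leading term divides it; move 55/3 to the remainder.
  remainder 2/3y^3 + 2/3y^2 - 29/3y + 55/3 ≠ 0; add h_3 = 2/3y^3 + 2/3y^2 - 29/3y + 55/3 to the basis.

The other S-polynomials (S(f_1,h_3), S(f_2,h_3)) all reduce to 0 modulo the current basis, so we have a Gröbner basis.
Inter-reduce: drop elements whose leading term is divisible by another's, tail-reduce, and make monic.
Reduced Gröbner basis: {x + 2/3y^2 - 47/3, y^3 + y^2 - 29/2y + 55/2}.

The lex basis is triangular: the last element involves only y. Solving y^3 + y^2 - 29/2y + 55/2 = 0 gives y ∈ {-5, 2 - sqrt(6)*I/2, 2 + sqrt(6)*I/2}; substituting each value into the earlier elements determines the remaining variables.
  y = -5: the earlier basis element becomes x + 1 = 0, giving x = -1 — point (-1, -5).
  y = 2 - sqrt(6)*I/2: the earlier basis element becomes x - 14 - 4*sqrt(6)*I/3 = 0, giving x = 14 + 4*sqrt(6)*I/3 — point (14 + 4*sqrt(6)*I/3, 2 - sqrt(6)*I/2).
  y = 2 + sqrt(6)*I/2: the earlier basis element becomes x - 14 + 4*sqrt(6)*I/3 = 0, giving x = 14 - 4*sqrt(6)*I/3 — point (14 - 4*sqrt(6)*I/3, 2 + sqrt(6)*I/2).
Substituting each solution back into the original system confirms all equations vanish.

{(-1, -5), (14 + 4*sqrt(6)*I/3, 2 - sqrt(6)*I/2), (14 - 4*sqrt(6)*I/3, 2 + sqrt(6)*I/2)}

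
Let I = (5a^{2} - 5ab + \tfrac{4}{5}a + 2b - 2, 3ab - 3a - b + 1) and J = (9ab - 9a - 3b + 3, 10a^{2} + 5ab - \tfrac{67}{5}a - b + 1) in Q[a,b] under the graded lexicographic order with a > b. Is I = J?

Yes, the ideals are equal.

For a fixed monomial order, each ideal has a unique reduced Gröbner basis; comparing bases decides equality.
Buchberger on the first generating set:
f_1 = 5a^{2} - 5ab + \tfrac{4}{5}a + 2b - 2, LT = a^{2}.
f_2 = 3ab - 3a - b + 1, LT = ab.

S(f_1,f_2): lcm = a^{2}b. S = -ab^{2} + a^{2} + \tfrac{37}{75}ab + \tfrac{2}{5}b^{2} - \tfrac{1}{3}a - \tfrac{2}{5}b.
  leading term ab^{2}: subtract (-\tfrac{1}{3}b)·f_2 from -ab^{2} + a^{2} + \tfrac{37}{75}ab + \tfrac{2}{5}b^{2} - \tfrac{1}{3}a - \tfrac{2}{5}b → a^{2} - \tfrac{38}{75}ab + \tfrac{1}{15}b^{2} - \tfrac{1}{3}a - \tfrac{1}{15}b
  leading term a^{2}: subtract (\tfrac{1}{5})·f_1 from a^{2} - \tfrac{38}{75}ab + \tfrac{1}{15}b^{2} - \tfrac{1}{3}a - \tfrac{1}{15}b → \tfrac{37}{75}ab + \tfrac{1}{15}b^{2} - \tfrac{37}{75}a - \tfrac{7}{15}b + \tfrac{2}{5}
  leading term ab: subtract (\tfrac{37}{225})·f_2 from \tfrac{37}{75}ab + \tfrac{1}{15}b^{2} - \tfrac{37}{75}a - \tfrac{7}{15}b + \tfrac{2}{5} → \tfrac{1}{15}b^{2} - \tfrac{68}{225}b + \tfrac{53}{225}
  leading term b^{2}: no divisor's leading term divides it; move \tfrac{1}{15}b^{2} to the remainder.
  leading term b: no divisor's leading term divides it; move -\tfrac{68}{225}b to the remainder.
  leading term 1: no divisor's leading term divides it; move \tfrac{53}{225} to the remainder.
  remainder \tfrac{1}{15}b^{2} - \tfrac{68}{225}b + \tfrac{53}{225} ≠ 0; add g_3 = \tfrac{1}{15}b^{2} - \tfrac{68}{225}b + \tfrac{53}{225} to the basis.

The other S-polynomials (S(f_1,g_3), S(f_2,g_3)) all reduce to 0 modulo the current basis, so we have a Gröbner basis.
Inter-reduce: drop elements whose leading term is divisible by another's, tail-reduce, and make monic.
Reduced Gröbner basis: {a^{2} - \tfrac{21}{25}a + \tfrac{1}{15}b - \tfrac{1}{15}, ab - a - \tfrac{1}{3}b + \tfrac{1}{3}, b^{2} - \tfrac{68}{15}b + \tfrac{53}{15}}.

Buchberger on the second generating set:
h_1 = 9ab - 9a - 3b + 3, LT = ab.
h_2 = 10a^{2} + 5ab - \tfrac{67}{5}a - b + 1, LT = a^{2}.

S(h_1,h_2): lcm = a^{2}b. S = -\tfrac{1}{2}ab^{2} - a^{2} + \tfrac{151}{150}ab + \tfrac{1}{10}b^{2} + \tfrac{1}{3}a - \tfrac{1}{10}b.
  leading term ab^{2}: subtract (-\tfrac{1}{18}b)·h_1 from -\tfrac{1}{2}ab^{2} - a^{2} + \tfrac{151}{150}ab + \tfrac{1}{10}b^{2} + \tfrac{1}{3}a - \tfrac{1}{10}b → -a^{2} + \tfrac{38}{75}ab - \tfrac{1}{15}b^{2} + \tfrac{1}{3}a + \tfrac{1}{15}b
  leading term a^{2}: subtract (-\tfrac{1}{10})·h_2 from -a^{2} + \tfrac{38}{75}ab - \tfrac{1}{15}b^{2} + \tfrac{1}{3}a + \tfrac{1}{15}b → \tfrac{151}{150}ab - \tfrac{1}{15}b^{2} - \tfrac{151}{150}a - \tfrac{1}{30}b + \tfrac{1}{10}
  leading term ab: subtract (\tfrac{151}{1350})·h_1 from \tfrac{151}{150}ab - \tfrac{1}{15}b^{2} - \tfrac{151}{150}a - \tfrac{1}{30}b + \tfrac{1}{10} → -\tfrac{1}{15}b^{2} + \tfrac{68}{225}b - \tfrac{53}{225}
  leading term b^{2}: no divisor's leading term divides it; move -\tfrac{1}{15}b^{2} to the remainder.
  leading term b: no divisor's leading term divides it; move \tfrac{68}{225}b to the remainder.
  leading term 1: no divisor's leading term divides it; move -\tfrac{53}{225} to the remainder.
  remainder -\tfrac{1}{15}b^{2} + \tfrac{68}{225}b - \tfrac{53}{225} ≠ 0; add k_3 = -\tfrac{1}{15}b^{2} + \tfrac{68}{225}b - \tfrac{53}{225} to the basis.

The other S-polynomials (S(h_1,k_3), S(h_2,k_3)) all reduce to 0 modulo the current basis, so we have a Gröbner basis.
Inter-reduce: drop elements whose leading term is divisible by another's, tail-reduce, and make monic.
Reduced Gröbner basis: {a^{2} - \tfrac{21}{25}a + \tfrac{1}{15}b - \tfrac{1}{15}, ab - a - \tfrac{1}{3}b + \tfrac{1}{3}, b^{2} - \tfrac{68}{15}b + \tfrac{53}{15}}.

These coincide, so the ideals are equal.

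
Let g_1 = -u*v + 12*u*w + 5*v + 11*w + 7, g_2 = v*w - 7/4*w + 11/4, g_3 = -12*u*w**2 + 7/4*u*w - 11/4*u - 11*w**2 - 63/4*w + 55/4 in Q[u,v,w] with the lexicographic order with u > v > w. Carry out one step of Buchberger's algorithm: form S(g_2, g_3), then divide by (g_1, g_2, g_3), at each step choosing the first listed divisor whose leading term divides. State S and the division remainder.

lcm(LM(g_2), LM(g_3)) = u*v*w**2.
S = (lcm/LT(g_2))·g_2 − (lcm/LT(g_3))·g_3 = 7/48*u*v*w - 11/48*u*v - 7/4*u*w**2 + 11/4*u*w - 11/12*v*w**2 - 21/16*v*w + 55/48*v.
Reduce S modulo (g_1, g_2, g_3) in that order:
  leading term u*v*w: subtract (-7/48*w)·g_1 from 7/48*u*v*w - 11/48*u*v - 7/4*u*w**2 + 11/4*u*w - 11/12*v*w**2 - 21/16*v*w + 55/48*v → -11/48*u*v + 11/4*u*w - 11/12*v*w**2 - 7/12*v*w + 55/48*v + 77/48*w**2 + 49/48*w
  leading term u*v: subtract (11/48)·g_1 from -11/48*u*v + 11/4*u*w - 11/12*v*w**2 - 7/12*v*w + 55/48*v + 77/48*w**2 + 49/48*w → -11/12*v*w**2 - 7/12*v*w + 77/48*w**2 - 3/2*w - 77/48
  leading term v*w**2: subtract (-11/12*w)·g_2 from -11/12*v*w**2 - 7/12*v*w + 77/48*w**2 - 3/2*w - 77/48 → -7/12*v*w + 49/48*w - 77/48
  leading term v*w: subtract (-7/12)·g_2 from -7/12*v*w + 49/48*w - 77/48 → 0
The remainder is 0, so this S-polynomial contributes no new basis element.

S(g_2, g_3) = 7/48*u*v*w - 11/48*u*v - 7/4*u*w**2 + 11/4*u*w - 11/12*v*w**2 - 21/16*v*w + 55/48*v; remainder on division = 0.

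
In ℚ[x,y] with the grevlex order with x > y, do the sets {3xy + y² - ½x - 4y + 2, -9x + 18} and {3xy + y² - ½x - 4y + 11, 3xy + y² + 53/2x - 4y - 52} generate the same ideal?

No, the ideals differ.

Two ideals are equal iff their reduced Gröbner bases coincide (the reduced basis is unique for a fixed ordering).
Buchberger on the first generating set:
f_1 = 3xy + y² - ½x - 4y + 2, LT = xy.
f_2 = -9x + 18, LT = x.

S(f_1,f_2): lcm = xy. S = ⅓y² - ⅙x + ⅔y + ⅔.
  leading term y²: no divisor's leading term divides it; move ⅓y² to the remainder.
  leading term x: subtract (1/54)·f_2 from -⅙x + ⅔y + ⅔ → ⅔y + ⅓
  leading term y: no divisor's leading term divides it; move ⅔y to the remainder.
  leading term 1: no divisor's leading term divides it; move ⅓ to the remainder.
  remainder ⅓y² + ⅔y + ⅓ ≠ 0; add g_3 = ⅓y² + ⅔y + ⅓ to the basis.

The other S-polynomials (S(f_1,g_3), S(f_2,g_3)) all reduce to 0 modulo the current basis, so we have a Gröbner basis.
Inter-reduce: drop elements whose leading term is divisible by another's, tail-reduce, and make monic.
Reduced Gröbner basis: {y² + 2y + 1, x - 2}.

Buchberger on the second generating set:
h_1 = 3xy + y² - ½x - 4y + 11, LT = xy.
h_2 = 3xy + y² + 53/2x - 4y - 52, LT = xy.

S(h_1,h_2): lcm = xy. S = -9x + 21.
  leading term x: no divisor's leading term divides it; move -9x to the remainder.
  leading term 1: no divisor's leading term divides it; move 21 to the remainder.
  remainder -9x + 21 ≠ 0; add k_3 = -9x + 21 to the basis.

S(h_1,k_3): lcm = xy. S = ⅓y² - ⅙x + y + 11/3.
  leading term y²: no divisor's leading term divides it; move ⅓y² to the remainder.
  leading term x: subtract (1/54)·k_3 from -⅙x + y + 11/3 → y + 59/18
  leading term y: no divisor's leading term divides it; move y to the remainder.
  leading term 1: no divisor's leading term divides it; move 59/18 to the remainder.
  remainder ⅓y² + y + 59/18 ≠ 0; add k_4 = ⅓y² + y + 59/18 to the basis.

The other S-polynomials (S(h_2,k_3), S(h_1,k_4), S(h_2,k_4), S(k_3,k_4)) all reduce to 0 modulo the current basis, so we have a Gröbner basis.
Inter-reduce: drop elements whose leading term is divisible by another's, tail-reduce, and make monic.
Reduced Gröbner basis: {y² + 3y + 59/6, x - 7/3}.

The bases are distinct; the ideals are different.
The same test decides containment: I ⊆ J iff every generator of I reduces to 0 modulo a Gröbner basis of J.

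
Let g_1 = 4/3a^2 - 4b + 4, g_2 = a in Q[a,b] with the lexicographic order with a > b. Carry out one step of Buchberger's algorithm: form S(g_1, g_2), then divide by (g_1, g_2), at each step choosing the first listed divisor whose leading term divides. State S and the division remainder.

S(g_1, g_2) = -3b + 3; remainder on division = -3b + 3.

lcm(LM(g_1), LM(g_2)) = a^2.
S = (lcm/LT(g_1))·g_1 − (lcm/LT(g_2))·g_2 = -3b + 3.
Reduce S modulo (g_1, g_2) in that order:
  leading term b: no divisor's leading term divides it; move -3b to the remainder.
  leading term 1: no divisor's leading term divides it; move 3 to the remainder.
The remainder -3b + 3 is nonzero, so it would be added as the next basis element.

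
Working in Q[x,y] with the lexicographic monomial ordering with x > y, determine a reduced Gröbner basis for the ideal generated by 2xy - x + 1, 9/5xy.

G = {x - 1, y}

f_1 = 2xy - x + 1, LT = xy.
f_2 = 9/5xy, LT = xy.

S(f_1,f_2): lcm = xy. S = -1/2x + 1/2.
  leading term x: no divisor's leading term divides it; move -1/2x to the remainder.
  leading term 1: no divisor's leading term divides it; move 1/2 to the remainder.
  remainder -1/2x + 1/2 ≠ 0; add g_3 = -1/2x + 1/2 to the basis.

S(f_1,g_3): lcm = xy. S = -1/2x + y + 1/2.
  leading term x: subtract (1)·g_3 from -1/2x + y + 1/2 → y
  leading term y: no divisor's leading term divides it; move y to the remainder.
  remainder y ≠ 0; add g_4 = y to the basis.

The other S-polynomials (S(f_2,g_3), S(f_1,g_4), S(f_2,g_4), S(g_3,g_4)) all reduce to 0 modulo the current basis, so we have a Gröbner basis.
Inter-reduce: drop elements whose leading term is divisible by another's, tail-reduce, and make monic.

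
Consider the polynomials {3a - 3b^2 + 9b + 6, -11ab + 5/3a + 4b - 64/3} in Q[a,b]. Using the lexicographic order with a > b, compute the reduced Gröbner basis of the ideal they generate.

f_1 = 3a - 3b^2 + 9b + 6, LT = a.
f_2 = -11ab + 5/3a + 4b - 64/3, LT = ab.

S(f_1,f_2): lcm = ab. S = 5/33a - b^3 + 3b^2 + 26/11b - 64/33.
  reduce S modulo (f_1, f_2):
  remainder -b^3 + 104/33b^2 + 21/11b - 74/33 ≠ 0; add g_3 = -b^3 + 104/33b^2 + 21/11b - 74/33 to the basis.

The other S-polynomials (S(f_1,g_3), S(f_2,g_3)) all reduce to 0 modulo the current basis, so we have a Gröbner basis.
Inter-reduce: drop elements whose leading term is divisible by another's, tail-reduce, and make monic.

G = {a - b^2 + 3b + 2, b^3 - 104/33b^2 - 21/11b + 74/33}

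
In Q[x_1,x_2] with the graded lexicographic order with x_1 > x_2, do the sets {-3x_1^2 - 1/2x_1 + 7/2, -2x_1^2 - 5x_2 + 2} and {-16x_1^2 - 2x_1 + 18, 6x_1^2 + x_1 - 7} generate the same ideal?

No, the ideals differ.

Equality of ideals is decidable: compute both reduced Gröbner bases (unique for the ordering) and check whether they agree.
Buchberger on the first generating set:
f_1 = -3x_1^2 - 1/2x_1 + 7/2, LT = x_1^2.
f_2 = -2x_1^2 - 5x_2 + 2, LT = x_1^2.

S(f_1,f_2): lcm = x_1^2. S = 1/6x_1 - 5/2x_2 - 1/6.
  leading term x_1: no divisor's leading term divides it; move 1/6x_1 to the remainder.
  leading term x_2: no divisor's leading term divides it; move -5/2x_2 to the remainder.
  leading term 1: no divisor's leading term divides it; move -1/6 to the remainder.
  remainder 1/6x_1 - 5/2x_2 - 1/6 ≠ 0; add g_3 = 1/6x_1 - 5/2x_2 - 1/6 to the basis.

S(f_1,g_3): lcm = x_1^2. S = 15x_1x_2 + 7/6x_1 - 7/6.
  leading term x_1x_2: subtract (90x_2)·g_3 from 15x_1x_2 + 7/6x_1 - 7/6 → 225x_2^2 + 7/6x_1 + 15x_2 - 7/6
  leading term x_2^2: no divisor's leading term divides it; move 225x_2^2 to the remainder.
  leading term x_1: subtract (7)·g_3 from 7/6x_1 + 15x_2 - 7/6 → 65/2x_2
  leading term x_2: no divisor's leading term divides it; move 65/2x_2 to the remainder.
  remainder 225x_2^2 + 65/2x_2 ≠ 0; add g_4 = 225x_2^2 + 65/2x_2 to the basis.

S(f_2,g_3): lcm = x_1^2. S = 15x_1x_2 + x_1 + 5/2x_2 - 1.
  leading term x_1x_2: subtract (90x_2)·g_3 from 15x_1x_2 + x_1 + 5/2x_2 - 1 → 225x_2^2 + x_1 + 35/2x_2 - 1
  leading term x_2^2: subtract (1)·g_4 from 225x_2^2 + x_1 + 35/2x_2 - 1 → x_1 - 15x_2 - 1
  leading term x_1: subtract (6)·g_3 from x_1 - 15x_2 - 1 → 0
  remainder 0.

S(f_1,g_4): leading monomials are coprime, so the S-polynomial reduces to 0 (Buchberger's first criterion).
S(f_2,g_4): leading monomials are coprime, so the S-polynomial reduces to 0 (Buchberger's first criterion).
S(g_3,g_4): leading monomials are coprime, so the S-polynomial reduces to 0 (Buchberger's first criterion).
Every S-polynomial of the final basis reduces to 0, so we have a Gröbner basis.
Inter-reduce: drop elements whose leading term is divisible by another's, tail-reduce, and make monic.
Reduced Gröbner basis: {x_2^2 + 13/90x_2, x_1 - 15x_2 - 1}.

Buchberger on the second generating set:
h_1 = -16x_1^2 - 2x_1 + 18, LT = x_1^2.
h_2 = 6x_1^2 + x_1 - 7, LT = x_1^2.

S(h_1,h_2): lcm = x_1^2. S = -1/24x_1 + 1/24.
  leading term x_1: no divisor's leading term divides it; move -1/24x_1 to the remainder.
  leading term 1: no divisor's leading term divides it; move 1/24 to the remainder.
  remainder -1/24x_1 + 1/24 ≠ 0; add k_3 = -1/24x_1 + 1/24 to the basis.

S(h_1,k_3): lcm = x_1^2. S = 9/8x_1 - 9/8.
  leading term x_1: subtract (-27)·k_3 from 9/8x_1 - 9/8 → 0
  remainder 0.

S(h_2,k_3): lcm = x_1^2. S = 7/6x_1 - 7/6.
  leading term x_1: subtract (-28)·k_3 from 7/6x_1 - 7/6 → 0
  remainder 0.

Every S-polynomial of the final basis reduces to 0, so we have a Gröbner basis.
Inter-reduce: drop elements whose leading term is divisible by another's, tail-reduce, and make monic.
Reduced Gröbner basis: {x_1 - 1}.

The bases are distinct; the ideals are different.
The choice of monomial ordering does not affect the verdict — as long as both bases are computed under the same ordering, their equality decides ideal equality.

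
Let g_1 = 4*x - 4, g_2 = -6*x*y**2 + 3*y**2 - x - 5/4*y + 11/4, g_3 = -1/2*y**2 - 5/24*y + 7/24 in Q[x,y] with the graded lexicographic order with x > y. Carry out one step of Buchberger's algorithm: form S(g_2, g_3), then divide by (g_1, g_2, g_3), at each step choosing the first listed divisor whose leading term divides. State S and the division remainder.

S(g_2, g_3) = -5/12*x*y - 1/2*y**2 + 3/4*x + 5/24*y - 11/24; remainder on division = 0.

lcm(LM(g_2), LM(g_3)) = x*y**2.
S = (lcm/LT(g_2))·g_2 − (lcm/LT(g_3))·g_3 = -5/12*x*y - 1/2*y**2 + 3/4*x + 5/24*y - 11/24.
Reduce S modulo (g_1, g_2, g_3) in that order:
  leading term x*y: subtract (-5/48*y)·g_1 from -5/12*x*y - 1/2*y**2 + 3/4*x + 5/24*y - 11/24 → -1/2*y**2 + 3/4*x - 5/24*y - 11/24
  leading term y**2: subtract (1)·g_3 from -1/2*y**2 + 3/4*x - 5/24*y - 11/24 → 3/4*x - 3/4
  leading term x: subtract (3/16)·g_1 from 3/4*x - 3/4 → 0
The remainder is 0, so this S-polynomial contributes no new basis element.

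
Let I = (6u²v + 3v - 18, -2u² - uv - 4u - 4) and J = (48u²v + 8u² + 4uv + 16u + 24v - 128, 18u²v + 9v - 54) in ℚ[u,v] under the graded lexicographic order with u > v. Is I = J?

Yes, the ideals are equal.

For a fixed monomial order, each ideal has a unique reduced Gröbner basis; comparing bases decides equality.
Buchberger on the first generating set:
f_1 = 6u²v + 3v - 18, LT = u²v.
f_2 = -2u² - uv - 4u - 4, LT = u².

S(f_1,f_2): lcm = u²v. S = -½uv² - 2uv - 3/2v - 3.
  reduce S modulo (f_1, f_2):
  remainder -½uv² - 2uv - 3/2v - 3 ≠ 0; add g_3 = -½uv² - 2uv - 3/2v - 3 to the basis.

S(f_1,g_3): lcm = u²v². S = -4u²v - 3uv + ½v² - 6u - 3v.
  reduce S modulo (f_1, f_2, g_3):
  remainder -3uv + ½v² - 6u - v - 12 ≠ 0; add g_4 = -3uv + ½v² - 6u - v - 12 to the basis.

S(g_3,g_4): lcm = uv². S = ⅙v³ + 2uv - ⅓v² - v + 6.
  reduce S modulo (f_1, f_2, g_3, g_4):
  remainder ⅙v³ - 4u - 5/3v - 2 ≠ 0; add g_5 = ⅙v³ - 4u - 5/3v - 2 to the basis.

The other S-polynomials (S(f_2,g_3), S(f_1,g_4), S(f_2,g_4), S(f_1,g_5), S(f_2,g_5), S(g_3,g_5), S(g_4,g_5)) all reduce to 0 modulo the current basis, so we have a Gröbner basis.
Inter-reduce: drop elements whose leading term is divisible by another's, tail-reduce, and make monic.
Reduced Gröbner basis: {v³ - 24u - 10v - 12, u² + 1/12v² + u - ⅙v, uv - ⅙v² + 2u + ⅓v + 4}.

Buchberger on the second generating set:
h_1 = 48u²v + 8u² + 4uv + 16u + 24v - 128, LT = u²v.
h_2 = 18u²v + 9v - 54, LT = u²v.

S(h_1,h_2): lcm = u²v. S = ⅙u² + 1/12uv + ⅓u + ⅓.
  reduce S modulo (h_1, h_2):
  remainder ⅙u² + 1/12uv + ⅓u + ⅓ ≠ 0; add k_3 = ⅙u² + 1/12uv + ⅓u + ⅓ to the basis.

S(h_1,k_3): lcm = u²v. S = -½uv² + ⅙u² - 23/12uv + ⅓u - 3/2v - 8/3.
  reduce S modulo (h_1, h_2, k_3):
  remainder -½uv² - 2uv - 3/2v - 3 ≠ 0; add k_4 = -½uv² - 2uv - 3/2v - 3 to the basis.

S(h_1,k_4): lcm = u²v². S = -23/6u²v + 1/12uv² - 8/3uv + ½v² - 6u - 8/3v.
  reduce S modulo (h_1, h_2, k_3, k_4):
  remainder -3uv + ½v² - 6u - v - 12 ≠ 0; add k_5 = -3uv + ½v² - 6u - v - 12 to the basis.

S(k_4,k_5): lcm = uv². S = ⅙v³ + 2uv - ⅓v² - v + 6.
  reduce S modulo (h_1, h_2, k_3, k_4, k_5):
  remainder ⅙v³ - 4u - 5/3v - 2 ≠ 0; add k_6 = ⅙v³ - 4u - 5/3v - 2 to the basis.

The other S-polynomials (S(h_2,k_3), S(h_2,k_4), S(k_3,k_4), S(h_1,k_5), S(h_2,k_5), S(k_3,k_5), S(h_1,k_6), S(h_2,k_6), S(k_3,k_6), S(k_4,k_6), S(k_5,k_6)) all reduce to 0 modulo the current basis, so we have a Gröbner basis.
Inter-reduce: drop elements whose leading term is divisible by another's, tail-reduce, and make monic.
Reduced Gröbner basis: {v³ - 24u - 10v - 12, u² + 1/12v² + u - ⅙v, uv - ⅙v² + 2u + ⅓v + 4}.

Same reduced basis, so the two generating sets span the same ideal.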